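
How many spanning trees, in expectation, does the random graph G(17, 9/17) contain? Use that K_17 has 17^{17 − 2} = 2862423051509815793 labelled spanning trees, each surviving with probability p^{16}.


K_17 has 17^{17 − 2} = 2862423051509815793 labelled spanning trees.
For each such spanning tree H, let X_H = 1 if all 16 edges of H are present in G. Then P[X_H = 1] = p^{16} = (9/17)^{16} = 1853020188851841/48661191875666868481.
By linearity: E[X] = Σ_H E[X_H] = 2862423051509815793 · p^{16} = 2862423051509815793 · 1853020188851841/48661191875666868481 = 1853020188851841/17.
Numerically: E[X] ≈ 1.09e+14.

E[X] = 2862423051509815793 · (9/17)^{16} = 1853020188851841/17 ≈ 1.09e+14.


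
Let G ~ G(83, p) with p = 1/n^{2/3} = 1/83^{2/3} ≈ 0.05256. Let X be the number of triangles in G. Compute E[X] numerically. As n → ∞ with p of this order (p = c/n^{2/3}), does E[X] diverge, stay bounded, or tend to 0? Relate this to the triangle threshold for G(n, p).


Number of potential triangles: C(83, 3) = 91881.
Each occurs with probability p³ ≈ (0.05256)³ ≈ 1.451589e-04.
By linearity: E[X] = C(83, 3)·p³ ≈ 91881 · 1.451589e-04 ≈ 13.3373.
Since α = 2/3 < 1, p = c/n^{2/3} ≫ 1/n is above the triangle threshold p ~ 1/n. Asymptotically E[X] ~ (c³/6)·n^{3(1−α)} = (1³/6)·n^{1} → ∞; triangles are abundant w.h.p.

E[X] ≈ 13.3373; in regime p = Θ(1/n^{2/3}) E[X] diverges (above the triangle threshold p ~ 1/n).


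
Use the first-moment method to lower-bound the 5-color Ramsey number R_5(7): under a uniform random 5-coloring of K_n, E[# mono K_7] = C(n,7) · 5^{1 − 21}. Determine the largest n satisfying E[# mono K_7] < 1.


We need C(n, 7) · 5^{1 − 21} < 1, i.e. C(n, 7) < 5^{21 − 1} = 95367431640625.
Check values of n near the boundary:
  n = 334: C(334, 7) = 86359460961576; 86359460961576 < 95367431640625? YES
  n = 335: C(335, 7) = 88202498238195; 88202498238195 < 95367431640625? YES
  n = 336: C(336, 7) = 90079147136880; 90079147136880 < 95367431640625? YES
  n = 337: C(337, 7) = 91989916924632; 91989916924632 < 95367431640625? YES
  n = 338: C(338, 7) = 93935323022736; 93935323022736 < 95367431640625? YES
  n = 339: C(339, 7) = 95915887062372; 95915887062372 < 95367431640625? NO
  n = 340: C(340, 7) = 97932136940560; 97932136940560 < 95367431640625? NO
  n = 341: C(341, 7) = 99984606876440; 99984606876440 < 95367431640625? NO
The largest n with C(n, 7) < 95367431640625 is n = 338 (where E[X] = 93935323022736/95367431640625 ≈ 0.984983). Hence R_5(7) > 338, i.e. R_5(7) ≥ 339.

Largest n = 338; hence R_5(7) > 338.


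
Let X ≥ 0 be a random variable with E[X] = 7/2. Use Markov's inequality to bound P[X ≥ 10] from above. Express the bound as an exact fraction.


μ = E[X] = 7/2, a = 10.
Markov: P[X ≥ 10] ≤ μ/a = (7/2)/10 = 7/20.
Numerically: ≈ 0.350000.
(Since a = 10 > μ = 3.500000, the bound 7/20 is < 1 and informative.)

P[X ≥ 10] ≤ 7/20 ≈ 0.350000.


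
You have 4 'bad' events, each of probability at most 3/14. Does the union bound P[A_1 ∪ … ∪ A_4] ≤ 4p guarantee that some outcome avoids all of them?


Union bound: P[∪_{i=1}^{4} A_i] ≤ Σ_i P[A_i] ≤ 4·p = 4·(3/14) = 6/7.
Numerically: 6/7 ≈ 0.8571.
Is 6/7 < 1? YES.
Since P[∪ A_i] ≤ 6/7 < 1, the complement has P[∩ A_i^c] ≥ 1 − 6/7 = 1/7 > 0, so some outcome avoids every A_i.

4·p = 6/7 ≈ 0.8571; existence CERTIFIED by the union bound.


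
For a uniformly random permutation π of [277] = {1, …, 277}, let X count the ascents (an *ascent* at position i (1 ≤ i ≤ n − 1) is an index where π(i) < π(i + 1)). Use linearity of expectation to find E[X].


Write X = Σ X_I over i = 1, …, 276, with X_I the indicator of one ascent.
There are 276 indicators.
For each fixed i, the pair (π(i), π(i+1)) is a uniformly random ordered pair of distinct values from {1, …, 277}; by symmetry P[π(i) < π(i+1)] = 1/2.
By linearity: E[X] = 276 · (1/2) = (277 − 1) · (1/2) = 138 ≈ 138.0000.

E[X] = 138 = 138.0000.


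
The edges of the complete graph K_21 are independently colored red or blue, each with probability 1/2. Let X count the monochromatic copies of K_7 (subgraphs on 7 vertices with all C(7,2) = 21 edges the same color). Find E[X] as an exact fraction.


Let X = Σ_S X_S over the C(21, 7) = 116280 subsets S of size 7, where X_S = 1 if the K_7 on S is monochromatic.
For a fixed S, the K_7 on S has C(7, 2) = 21 edges. P[all 21 edges red] = (1/2)^21, and likewise for blue, so P[monochromatic] = 2·(1/2)^21 = 2^{1 − 21} = 1/1048576.
By linearity of expectation: E[X] = C(21, 7) · 2^{1 − 21} = 116280 · 1/1048576 = 14535/131072.
Numerically: E[X] ≈ 0.1109.

E[X] = C(21,7)·2^(1−C(7,2)) = 14535/131072 ≈ 0.1109.


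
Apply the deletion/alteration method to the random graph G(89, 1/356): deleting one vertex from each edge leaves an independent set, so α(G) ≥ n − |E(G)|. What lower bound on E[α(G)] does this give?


E[|E(G)|] = C(89, 2)·p = 3916 · (1/356) = 11.
E[α(G)] ≥ n − E[|E(G)|] = 89 − 11 = 78.
Numerically: ≈ 78.0000.
(This is only a lower bound; the true E[α(G)] may be larger.)

E[α(G)] ≥ 78 ≈ 78.0000.


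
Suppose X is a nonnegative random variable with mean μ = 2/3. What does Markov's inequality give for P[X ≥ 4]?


μ = E[X] = 2/3, a = 4.
Markov: P[X ≥ 4] ≤ μ/a = (2/3)/4 = 1/6.
Numerically: ≈ 0.16667.
(Since a = 4 > μ = 0.66667, the bound 1/6 is < 1 and informative.)

P[X ≥ 4] ≤ 1/6 ≈ 0.16667.


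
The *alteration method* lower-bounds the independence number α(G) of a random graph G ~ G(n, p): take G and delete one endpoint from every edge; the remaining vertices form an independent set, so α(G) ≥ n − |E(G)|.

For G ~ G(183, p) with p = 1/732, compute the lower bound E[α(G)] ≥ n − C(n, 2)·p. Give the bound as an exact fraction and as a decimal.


E[|E(G)|] = C(183, 2)·p = 16653 · (1/732) = 91/4.
E[α(G)] ≥ n − E[|E(G)|] = 183 − 91/4 = 641/4.
Numerically: ≈ 160.250.
(This is only a lower bound; the true E[α(G)] may be larger.)

E[α(G)] ≥ 641/4 ≈ 160.250.


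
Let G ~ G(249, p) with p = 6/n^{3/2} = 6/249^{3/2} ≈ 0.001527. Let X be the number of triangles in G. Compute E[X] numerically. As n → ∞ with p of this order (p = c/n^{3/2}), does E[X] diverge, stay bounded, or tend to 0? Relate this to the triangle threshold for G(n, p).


Number of potential triangles: C(249, 3) = 2542124.
Each occurs with probability p³ ≈ (0.001527)³ ≈ 3.5608747e-09.
By linearity: E[X] = C(249, 3)·p³ ≈ 2542124 · 3.5608747e-09 ≈ 0.00905.
Since α = 3/2 > 1, p = c/n^{3/2} = o(1/n) is below the triangle threshold p ~ 1/n. Asymptotically E[X] ~ (c³/6)·n^{3(1−α)} = (6³/6)·n^{-1.5} → 0, so by Markov's inequality G has no triangles w.h.p.

E[X] ≈ 0.00905; in regime p = Θ(1/n^{3/2}) E[X] tends to 0 (below the triangle threshold p ~ 1/n).


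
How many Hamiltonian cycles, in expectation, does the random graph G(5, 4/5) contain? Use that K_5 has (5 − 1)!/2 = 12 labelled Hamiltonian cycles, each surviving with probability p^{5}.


K_5 has (5 − 1)!/2 = 12 labelled Hamiltonian cycles.
For each such Hamiltonian cycle H, let X_H = 1 if all 5 edges of H are present in G. Then P[X_H = 1] = p^{5} = (4/5)^{5} = 1024/3125.
Summing the indicators: E[X] = Σ_H E[X_H] = 12 · p^{5} = 12 · 1024/3125 = 12288/3125.
Numerically: E[X] ≈ 3.9322.

E[X] = 12 · (4/5)^{5} = 12288/3125 ≈ 3.9322.


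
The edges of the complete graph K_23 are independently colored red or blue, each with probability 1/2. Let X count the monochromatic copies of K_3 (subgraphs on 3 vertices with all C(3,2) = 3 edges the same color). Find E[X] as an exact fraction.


Let X = Σ_S X_S over the C(23, 3) = 1771 subsets S of size 3, where X_S = 1 if the K_3 on S is monochromatic.
For a fixed S, the K_3 on S has C(3, 2) = 3 edges. P[all 3 edges red] = (1/2)^3, and likewise for blue, so P[monochromatic] = 2·(1/2)^3 = 2^{1 − 3} = 1/4.
Summing: E[X] = C(23, 3) · 2^{1 − 3} = 1771 · 1/4 = 1771/4.
Numerically: E[X] ≈ 442.750000.

E[X] = C(23,3)·2^(1−C(3,2)) = 1771/4 ≈ 442.750000.


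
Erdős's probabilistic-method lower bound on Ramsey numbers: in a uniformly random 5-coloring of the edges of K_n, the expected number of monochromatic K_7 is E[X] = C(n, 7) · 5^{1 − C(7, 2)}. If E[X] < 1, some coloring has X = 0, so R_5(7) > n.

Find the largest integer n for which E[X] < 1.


We need C(n, 7) · 5^{1 − 21} < 1, i.e. C(n, 7) < 5^{21 − 1} = 95367431640625.
Check values of n near the boundary:
  n = 333: C(333, 7) = 84549532139028; 84549532139028 < 95367431640625? YES
  n = 334: C(334, 7) = 86359460961576; 86359460961576 < 95367431640625? YES
  n = 335: C(335, 7) = 88202498238195; 88202498238195 < 95367431640625? YES
  n = 336: C(336, 7) = 90079147136880; 90079147136880 < 95367431640625? YES
  n = 337: C(337, 7) = 91989916924632; 91989916924632 < 95367431640625? YES
  n = 338: C(338, 7) = 93935323022736; 93935323022736 < 95367431640625? YES
  n = 339: C(339, 7) = 95915887062372; 95915887062372 < 95367431640625? NO
The largest n with C(n, 7) < 95367431640625 is n = 338 (where E[X] = 93935323022736/95367431640625 ≈ 0.98498). Hence R_5(7) > 338, i.e. R_5(7) ≥ 339.

Largest n = 338; hence R_5(7) > 338.


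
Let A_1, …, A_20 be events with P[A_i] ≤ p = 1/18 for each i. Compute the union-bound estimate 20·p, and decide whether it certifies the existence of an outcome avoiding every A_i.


Union bound: P[∪_{i=1}^{20} A_i] ≤ Σ_i P[A_i] ≤ 20·p = 20·(1/18) = 10/9.
Numerically: 10/9 ≈ 1.11111.
Is 10/9 < 1? NO.
Since the bound 10/9 is ≥ 1, the union bound is uninformative here; it does NOT by itself certify existence.

20·p = 10/9 ≈ 1.11111; existence NOT certified by the union bound.


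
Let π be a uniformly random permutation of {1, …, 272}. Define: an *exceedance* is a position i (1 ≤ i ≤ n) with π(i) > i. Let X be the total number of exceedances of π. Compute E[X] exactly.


Write X = Σ_{i=1}^{272} X_i, where X_i = 1_{π(i) > i}.
For each fixed i, π(i) is uniform over {1, …, 272} (marginal of a uniform permutation), so P[π(i) > i] = (n − i)/n. Summing: Σ_{i=1}^{272} (n − i)/n = (0 + 1 + … + 271)/272 = 272(272 − 1)/(2·272) = (272 − 1)/2.
Hence E[X] = Σ_{i=1}^{272} (272 − i)/272 = 271/2 ≈ 135.5000.

E[X] = 271/2 = 135.5000.


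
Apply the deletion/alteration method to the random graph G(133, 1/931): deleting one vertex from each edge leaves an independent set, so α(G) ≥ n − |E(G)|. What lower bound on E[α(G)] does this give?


E[|E(G)|] = C(133, 2)·p = 8778 · (1/931) = 66/7.
E[α(G)] ≥ n − E[|E(G)|] = 133 − 66/7 = 865/7.
Numerically: ≈ 123.5714.
(This is only a lower bound; the true E[α(G)] may be larger.)

E[α(G)] ≥ 865/7 ≈ 123.5714.


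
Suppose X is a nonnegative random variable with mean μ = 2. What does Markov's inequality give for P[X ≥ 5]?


μ = E[X] = 2, a = 5.
Markov: P[X ≥ 5] ≤ μ/a = (2)/5 = 2/5.
Numerically: ≈ 0.400.
(Since a = 5 > μ = 2.000, the bound 2/5 is < 1 and informative.)

P[X ≥ 5] ≤ 2/5 ≈ 0.400.


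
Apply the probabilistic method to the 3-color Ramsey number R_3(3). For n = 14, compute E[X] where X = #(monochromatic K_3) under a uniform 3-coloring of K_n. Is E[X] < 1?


E[X] = C(14, 3) · 3^{1 − 3} = 364 · 3^{−2} = 364/9.
As a reduced fraction: E[X] = 364/9 ≈ 40.444.
Is E[X] < 1? NO.
Since E[X] ≥ 1, the first-moment bound is inconclusive at n = 14; it does NOT by itself certify R_3(3) > 14.

E[X] = 364/9 ≈ 40.444; E[X] ≥ 1; first-moment method inconclusive here.


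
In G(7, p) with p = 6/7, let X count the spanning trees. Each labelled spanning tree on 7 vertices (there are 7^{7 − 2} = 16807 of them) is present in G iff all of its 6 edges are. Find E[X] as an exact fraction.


K_7 has 7^{7 − 2} = 16807 labelled spanning trees.
For each such spanning tree H, let X_H = 1 if all 6 edges of H are present in G. Then P[X_H = 1] = p^{6} = (6/7)^{6} = 46656/117649.
By linearity of expectation: E[X] = Σ_H E[X_H] = 16807 · p^{6} = 16807 · 46656/117649 = 46656/7.
Numerically: E[X] ≈ 6.67e+03.

E[X] = 16807 · (6/7)^{6} = 46656/7 ≈ 6.67e+03.


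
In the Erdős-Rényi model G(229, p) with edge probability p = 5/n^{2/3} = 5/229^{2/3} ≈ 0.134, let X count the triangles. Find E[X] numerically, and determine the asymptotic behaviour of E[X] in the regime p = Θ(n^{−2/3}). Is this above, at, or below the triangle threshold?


Number of potential triangles: C(229, 3) = 1975354.
Each occurs with probability p³ ≈ (0.134)³ ≈ 2.38363e-03.
By linearity: E[X] = C(229, 3)·p³ ≈ 1975354 · 2.38363e-03 ≈ 4708.515.
Since α = 2/3 < 1, p = c/n^{2/3} ≫ 1/n is above the triangle threshold p ~ 1/n. Asymptotically E[X] ~ (c³/6)·n^{3(1−α)} = (5³/6)·n^{1} → ∞; triangles are abundant w.h.p.

E[X] ≈ 4708.515; in regime p = Θ(1/n^{2/3}) E[X] diverges (above the triangle threshold p ~ 1/n).


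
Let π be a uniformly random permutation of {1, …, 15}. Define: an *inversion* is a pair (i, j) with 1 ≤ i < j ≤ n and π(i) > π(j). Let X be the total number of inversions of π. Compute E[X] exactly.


Write X = Σ X_I over the C(15, 2) = 105 pairs i < j, with X_I the indicator of one inversion.
There are 105 indicators.
For each fixed pair i < j, the values π(i) and π(j) are two distinct elements of {1, …, 15} in uniformly random order; by symmetry P[π(i) > π(j)] = 1/2.
By linearity: E[X] = 105 · (1/2) = C(15, 2) · (1/2) = 105/2 = 105/2 ≈ 52.5000.

E[X] = 105/2 = 52.5000.


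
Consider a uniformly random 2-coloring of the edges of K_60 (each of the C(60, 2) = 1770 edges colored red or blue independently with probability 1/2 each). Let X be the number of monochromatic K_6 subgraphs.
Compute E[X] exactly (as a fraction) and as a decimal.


Let X = Σ_S X_S over the C(60, 6) = 50063860 subsets S of size 6, where X_S = 1 if the K_6 on S is monochromatic.
For a fixed S, the K_6 on S has C(6, 2) = 15 edges. P[all 15 edges red] = (1/2)^15, and likewise for blue, so P[monochromatic] = 2·(1/2)^15 = 2^{1 − 15} = 1/16384.
By linearity: E[X] = C(60, 6) · 2^{1 − 15} = 50063860 · 1/16384 = 12515965/4096.
Numerically: E[X] ≈ 3055.655518.

E[X] = C(60,6)·2^(1−C(6,2)) = 12515965/4096 ≈ 3055.655518.


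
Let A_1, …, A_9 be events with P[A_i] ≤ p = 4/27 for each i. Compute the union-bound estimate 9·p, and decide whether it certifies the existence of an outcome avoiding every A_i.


Union bound: P[∪_{i=1}^{9} A_i] ≤ Σ_i P[A_i] ≤ 9·p = 9·(4/27) = 4/3.
Numerically: 4/3 ≈ 1.333.
Is 4/3 < 1? NO.
Since the bound 4/3 is ≥ 1, the union bound is uninformative here; it does NOT by itself certify existence.

9·p = 4/3 ≈ 1.333; existence NOT certified by the union bound.


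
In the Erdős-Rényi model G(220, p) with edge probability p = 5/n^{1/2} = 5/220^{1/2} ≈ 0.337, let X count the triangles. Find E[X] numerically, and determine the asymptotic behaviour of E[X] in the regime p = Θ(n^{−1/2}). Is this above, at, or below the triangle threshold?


Number of potential triangles: C(220, 3) = 1750540.
Each occurs with probability p³ ≈ (0.337)³ ≈ 3.83068e-02.
By linearity: E[X] = C(220, 3)·p³ ≈ 1750540 · 3.83068e-02 ≈ 67057.604.
Since α = 1/2 < 1, p = c/n^{1/2} ≫ 1/n is above the triangle threshold p ~ 1/n. Asymptotically E[X] ~ (c³/6)·n^{3(1−α)} = (5³/6)·n^{1.5} → ∞; triangles are abundant w.h.p.

E[X] ≈ 67057.604; in regime p = Θ(1/n^{1/2}) E[X] diverges (above the triangle threshold p ~ 1/n).


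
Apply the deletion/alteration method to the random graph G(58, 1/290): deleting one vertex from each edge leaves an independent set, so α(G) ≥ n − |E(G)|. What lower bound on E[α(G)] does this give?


E[|E(G)|] = C(58, 2)·p = 1653 · (1/290) = 57/10.
E[α(G)] ≥ n − E[|E(G)|] = 58 − 57/10 = 523/10.
Numerically: ≈ 52.3000.
(This is only a lower bound; the true E[α(G)] may be larger.)

E[α(G)] ≥ 523/10 ≈ 52.3000.


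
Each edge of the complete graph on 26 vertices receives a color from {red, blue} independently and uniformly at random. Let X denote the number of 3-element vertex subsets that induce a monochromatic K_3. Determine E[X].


Let X = Σ_S X_S over the C(26, 3) = 2600 subsets S of size 3, where X_S = 1 if the K_3 on S is monochromatic.
For a fixed S, the K_3 on S has C(3, 2) = 3 edges. P[all 3 edges red] = (1/2)^3, and likewise for blue, so P[monochromatic] = 2·(1/2)^3 = 2^{1 − 3} = 1/4.
Summing: E[X] = C(26, 3) · 2^{1 − 3} = 2600 · 1/4 = 650.
Numerically: E[X] ≈ 650.00000.

E[X] = C(26,3)·2^(1−C(3,2)) = 650 ≈ 650.00000.


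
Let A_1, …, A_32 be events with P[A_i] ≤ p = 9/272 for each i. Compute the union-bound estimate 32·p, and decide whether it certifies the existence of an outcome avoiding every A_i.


Union bound: P[∪_{i=1}^{32} A_i] ≤ Σ_i P[A_i] ≤ 32·p = 32·(9/272) = 18/17.
Numerically: 18/17 ≈ 1.058824.
Is 18/17 < 1? NO.
Since the bound 18/17 is ≥ 1, the union bound is uninformative here; it does NOT by itself certify existence.

32·p = 18/17 ≈ 1.058824; existence NOT certified by the union bound.


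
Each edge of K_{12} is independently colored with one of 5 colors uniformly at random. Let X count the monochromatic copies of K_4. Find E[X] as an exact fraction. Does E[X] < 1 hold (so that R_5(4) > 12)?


E[X] = C(12, 4) · 5^{1 − 6} = 495 · 5^{−5} = 495/3125.
As a reduced fraction: E[X] = 99/625 ≈ 0.158.
Is E[X] < 1? YES.
Since E[X] < 1, there exists a 5-coloring of K_{12} with no monochromatic K_4; hence R_5(4) > 12.

E[X] = 99/625 ≈ 0.158; E[X] < 1, so R_5(4) > 12.


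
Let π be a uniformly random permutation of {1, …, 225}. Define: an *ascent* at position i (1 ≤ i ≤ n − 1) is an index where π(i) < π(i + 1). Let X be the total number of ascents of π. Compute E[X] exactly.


Write X = Σ X_I over i = 1, …, 224, with X_I the indicator of one ascent.
There are 224 indicators.
For each fixed i, the pair (π(i), π(i+1)) is a uniformly random ordered pair of distinct values from {1, …, 225}; by symmetry P[π(i) < π(i+1)] = 1/2.
By linearity: E[X] = 224 · (1/2) = (225 − 1) · (1/2) = 112 ≈ 112.0000.

E[X] = 112 = 112.0000.


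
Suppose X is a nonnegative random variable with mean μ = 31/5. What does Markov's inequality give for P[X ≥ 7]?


μ = E[X] = 31/5, a = 7.
Markov: P[X ≥ 7] ≤ μ/a = (31/5)/7 = 31/35.
Numerically: ≈ 0.88571.
(Since a = 7 > μ = 6.20000, the bound 31/35 is < 1 and informative.)

P[X ≥ 7] ≤ 31/35 ≈ 0.88571.


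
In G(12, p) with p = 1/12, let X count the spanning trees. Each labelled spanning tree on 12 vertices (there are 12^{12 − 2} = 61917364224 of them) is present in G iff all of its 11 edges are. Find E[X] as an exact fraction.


K_12 has 12^{12 − 2} = 61917364224 labelled spanning trees.
For each such spanning tree H, let X_H = 1 if all 11 edges of H are present in G. Then P[X_H = 1] = p^{11} = (1/12)^{11} = 1/743008370688.
Summing the indicators: E[X] = Σ_H E[X_H] = 61917364224 · p^{11} = 61917364224 · 1/743008370688 = 1/12.
Numerically: E[X] ≈ 0.083333.

E[X] = 61917364224 · (1/12)^{11} = 1/12 ≈ 0.083333.


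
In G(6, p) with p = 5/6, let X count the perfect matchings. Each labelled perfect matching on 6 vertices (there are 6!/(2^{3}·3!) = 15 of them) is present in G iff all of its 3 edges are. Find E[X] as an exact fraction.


K_6 has 6!/(2^{3}·3!) = 15 labelled perfect matchings.
For each such perfect matching H, let X_H = 1 if all 3 edges of H are present in G. Then P[X_H = 1] = p^{3} = (5/6)^{3} = 125/216.
By linearity: E[X] = Σ_H E[X_H] = 15 · p^{3} = 15 · 125/216 = 625/72.
Numerically: E[X] ≈ 8.6806.

E[X] = 15 · (5/6)^{3} = 625/72 ≈ 8.6806.


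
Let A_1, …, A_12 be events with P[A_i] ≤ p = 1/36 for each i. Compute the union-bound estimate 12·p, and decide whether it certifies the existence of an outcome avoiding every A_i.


Union bound: P[∪_{i=1}^{12} A_i] ≤ Σ_i P[A_i] ≤ 12·p = 12·(1/36) = 1/3.
Numerically: 1/3 ≈ 0.333.
Is 1/3 < 1? YES.
Since P[∪ A_i] ≤ 1/3 < 1, the complement has P[∩ A_i^c] ≥ 1 − 1/3 = 2/3 > 0, so some outcome avoids every A_i.

12·p = 1/3 ≈ 0.333; existence CERTIFIED by the union bound.


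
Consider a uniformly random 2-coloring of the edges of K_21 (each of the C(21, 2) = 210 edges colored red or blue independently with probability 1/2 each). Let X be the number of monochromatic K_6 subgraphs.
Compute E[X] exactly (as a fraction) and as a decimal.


Let X = Σ_S X_S over the C(21, 6) = 54264 subsets S of size 6, where X_S = 1 if the K_6 on S is monochromatic.
For a fixed S, the K_6 on S has C(6, 2) = 15 edges. P[all 15 edges red] = (1/2)^15, and likewise for blue, so P[monochromatic] = 2·(1/2)^15 = 2^{1 − 15} = 1/16384.
By linearity: E[X] = C(21, 6) · 2^{1 − 15} = 54264 · 1/16384 = 6783/2048.
Numerically: E[X] ≈ 3.31201.

E[X] = C(21,6)·2^(1−C(6,2)) = 6783/2048 ≈ 3.31201.


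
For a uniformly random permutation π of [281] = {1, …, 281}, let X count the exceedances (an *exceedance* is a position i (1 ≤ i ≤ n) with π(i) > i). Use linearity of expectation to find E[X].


Write X = Σ_{i=1}^{281} X_i, where X_i = 1_{π(i) > i}.
For each fixed i, π(i) is uniform over {1, …, 281} (marginal of a uniform permutation), so P[π(i) > i] = (n − i)/n. Summing: Σ_{i=1}^{281} (n − i)/n = (0 + 1 + … + 280)/281 = 281(281 − 1)/(2·281) = (281 − 1)/2.
Hence E[X] = Σ_{i=1}^{281} (281 − i)/281 = 140 ≈ 140.000.

E[X] = 140 = 140.000.


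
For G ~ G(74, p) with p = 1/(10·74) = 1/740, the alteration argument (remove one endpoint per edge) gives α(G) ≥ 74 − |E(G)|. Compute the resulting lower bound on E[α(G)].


E[|E(G)|] = C(74, 2)·p = 2701 · (1/740) = 73/20.
E[α(G)] ≥ n − E[|E(G)|] = 74 − 73/20 = 1407/20.
Numerically: ≈ 70.35000.
(This is only a lower bound; the true E[α(G)] may be larger.)

E[α(G)] ≥ 1407/20 ≈ 70.35000.


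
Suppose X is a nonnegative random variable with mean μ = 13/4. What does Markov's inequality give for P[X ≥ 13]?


μ = E[X] = 13/4, a = 13.
Markov: P[X ≥ 13] ≤ μ/a = (13/4)/13 = 1/4.
Numerically: ≈ 0.250000.
(Since a = 13 > μ = 3.250000, the bound 1/4 is < 1 and informative.)

P[X ≥ 13] ≤ 1/4 ≈ 0.250000.


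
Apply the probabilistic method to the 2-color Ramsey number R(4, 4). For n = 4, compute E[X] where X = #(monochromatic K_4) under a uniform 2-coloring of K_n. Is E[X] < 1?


E[X] = C(4, 4) · 2^{1 − 6} = 1 · 2^{−5} = 1/32.
As a reduced fraction: E[X] = 1/32 ≈ 0.0312500.
Is E[X] < 1? YES.
Since E[X] < 1, there exists a 2-coloring of K_{4} with no monochromatic K_4; hence R(4, 4) > 4.

E[X] = 1/32 ≈ 0.0312500; E[X] < 1, so R(4, 4) > 4.


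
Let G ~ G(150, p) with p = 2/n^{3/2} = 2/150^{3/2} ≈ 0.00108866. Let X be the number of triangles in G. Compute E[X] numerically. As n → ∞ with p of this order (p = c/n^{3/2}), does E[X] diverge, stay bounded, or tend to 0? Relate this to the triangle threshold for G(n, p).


Number of potential triangles: C(150, 3) = 551300.
Each occurs with probability p³ ≈ (0.00108866)³ ≈ 1.29026620e-09.
By linearity: E[X] = C(150, 3)·p³ ≈ 551300 · 1.29026620e-09 ≈ 0.000711.
Since α = 3/2 > 1, p = c/n^{3/2} = o(1/n) is below the triangle threshold p ~ 1/n. Asymptotically E[X] ~ (c³/6)·n^{3(1−α)} = (2³/6)·n^{-1.5} → 0, so by Markov's inequality G has no triangles w.h.p.

E[X] ≈ 0.000711; in regime p = Θ(1/n^{3/2}) E[X] tends to 0 (below the triangle threshold p ~ 1/n).


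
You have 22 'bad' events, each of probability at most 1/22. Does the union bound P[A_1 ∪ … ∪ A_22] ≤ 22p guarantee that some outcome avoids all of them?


Union bound: P[∪_{i=1}^{22} A_i] ≤ Σ_i P[A_i] ≤ 22·p = 22·(1/22) = 1.
Numerically: 1 ≈ 1.00000.
Is 1 < 1? NO.
Since the bound 1 is ≥ 1, the union bound is uninformative here; it does NOT by itself certify existence.

22·p = 1 ≈ 1.00000; existence NOT certified by the union bound.


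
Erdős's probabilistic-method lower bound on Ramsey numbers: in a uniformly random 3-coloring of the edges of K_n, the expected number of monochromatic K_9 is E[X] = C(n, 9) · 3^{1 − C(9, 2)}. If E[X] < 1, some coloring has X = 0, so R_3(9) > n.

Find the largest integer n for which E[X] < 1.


We need C(n, 9) · 3^{1 − 36} < 1, i.e. C(n, 9) < 3^{36 − 1} = 50031545098999707.
Check values of n near the boundary:
  n = 295: C(295, 9) = 41221140106119260; 41221140106119260 < 50031545098999707? YES
  n = 296: C(296, 9) = 42513789098994080; 42513789098994080 < 50031545098999707? YES
  n = 297: C(297, 9) = 43842345008337645; 43842345008337645 < 50031545098999707? YES
  n = 298: C(298, 9) = 45207677551849890; 45207677551849890 < 50031545098999707? YES
  n = 299: C(299, 9) = 46610674441390059; 46610674441390059 < 50031545098999707? YES
  n = 300: C(300, 9) = 48052241692154700; 48052241692154700 < 50031545098999707? YES
  n = 301: C(301, 9) = 49533303936090975; 49533303936090975 < 50031545098999707? YES
  n = 302: C(302, 9) = 51054804739588650; 51054804739588650 < 50031545098999707? NO
The largest n with C(n, 9) < 50031545098999707 is n = 301 (where E[X] = 16511101312030325/16677181699666569 ≈ 0.9900415). Hence R_3(9) > 301, i.e. R_3(9) ≥ 302.

Largest n = 301; hence R_3(9) > 301.


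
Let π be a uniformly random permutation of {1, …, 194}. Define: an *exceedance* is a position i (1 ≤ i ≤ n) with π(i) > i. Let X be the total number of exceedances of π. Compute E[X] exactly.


Write X = Σ_{i=1}^{194} X_i, where X_i = 1_{π(i) > i}.
For each fixed i, π(i) is uniform over {1, …, 194} (marginal of a uniform permutation), so P[π(i) > i] = (n − i)/n. Summing: Σ_{i=1}^{194} (n − i)/n = (0 + 1 + … + 193)/194 = 194(194 − 1)/(2·194) = (194 − 1)/2.
Hence E[X] = Σ_{i=1}^{194} (194 − i)/194 = 193/2 ≈ 96.500.

E[X] = 193/2 = 96.500.


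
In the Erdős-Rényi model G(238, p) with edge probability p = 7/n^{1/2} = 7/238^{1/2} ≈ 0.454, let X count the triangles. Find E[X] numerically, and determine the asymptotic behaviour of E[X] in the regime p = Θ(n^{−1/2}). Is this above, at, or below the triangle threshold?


Number of potential triangles: C(238, 3) = 2218636.
Each occurs with probability p³ ≈ (0.454)³ ≈ 9.34176e-02.
By linearity: E[X] = C(238, 3)·p³ ≈ 2218636 · 9.34176e-02 ≈ 207259.640.
Since α = 1/2 < 1, p = c/n^{1/2} ≫ 1/n is above the triangle threshold p ~ 1/n. Asymptotically E[X] ~ (c³/6)·n^{3(1−α)} = (7³/6)·n^{1.5} → ∞; triangles are abundant w.h.p.

E[X] ≈ 207259.640; in regime p = Θ(1/n^{1/2}) E[X] diverges (above the triangle threshold p ~ 1/n).


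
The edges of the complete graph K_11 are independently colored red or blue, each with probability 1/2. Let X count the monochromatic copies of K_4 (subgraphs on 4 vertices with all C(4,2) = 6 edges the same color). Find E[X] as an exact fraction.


Let X = Σ_S X_S over the C(11, 4) = 330 subsets S of size 4, where X_S = 1 if the K_4 on S is monochromatic.
For a fixed S, the K_4 on S has C(4, 2) = 6 edges. P[all 6 edges red] = (1/2)^6, and likewise for blue, so P[monochromatic] = 2·(1/2)^6 = 2^{1 − 6} = 1/32.
Summing: E[X] = C(11, 4) · 2^{1 − 6} = 330 · 1/32 = 165/16.
Numerically: E[X] ≈ 10.3125.

E[X] = C(11,4)·2^(1−C(4,2)) = 165/16 ≈ 10.3125.


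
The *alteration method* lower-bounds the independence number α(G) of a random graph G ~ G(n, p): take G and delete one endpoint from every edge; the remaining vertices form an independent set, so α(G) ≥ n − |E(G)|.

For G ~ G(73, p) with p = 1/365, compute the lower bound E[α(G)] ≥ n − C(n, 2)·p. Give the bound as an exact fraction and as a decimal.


E[|E(G)|] = C(73, 2)·p = 2628 · (1/365) = 36/5.
E[α(G)] ≥ n − E[|E(G)|] = 73 − 36/5 = 329/5.
Numerically: ≈ 65.80000.
(This is only a lower bound; the true E[α(G)] may be larger.)

E[α(G)] ≥ 329/5 ≈ 65.80000.


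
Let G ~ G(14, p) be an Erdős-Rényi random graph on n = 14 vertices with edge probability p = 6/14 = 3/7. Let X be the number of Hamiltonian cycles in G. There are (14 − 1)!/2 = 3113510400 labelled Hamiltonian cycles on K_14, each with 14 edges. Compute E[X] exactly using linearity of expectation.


K_14 has (14 − 1)!/2 = 3113510400 labelled Hamiltonian cycles.
For each such Hamiltonian cycle H, let X_H = 1 if all 14 edges of H are present in G. Then P[X_H = 1] = p^{14} = (3/7)^{14} = 4782969/678223072849.
By linearity: E[X] = Σ_H E[X_H] = 3113510400 · p^{14} = 3113510400 · 4782969/678223072849 = 2127403389196800/96889010407.
Numerically: E[X] ≈ 21957.

E[X] = 3113510400 · (3/7)^{14} = 2127403389196800/96889010407 ≈ 21957.


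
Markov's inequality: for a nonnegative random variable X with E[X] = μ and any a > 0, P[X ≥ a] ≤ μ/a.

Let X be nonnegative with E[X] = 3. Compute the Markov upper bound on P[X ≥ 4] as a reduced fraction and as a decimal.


μ = E[X] = 3, a = 4.
Markov: P[X ≥ 4] ≤ μ/a = (3)/4 = 3/4.
Numerically: ≈ 0.7500.
(Since a = 4 > μ = 3.0000, the bound 3/4 is < 1 and informative.)

P[X ≥ 4] ≤ 3/4 ≈ 0.7500.


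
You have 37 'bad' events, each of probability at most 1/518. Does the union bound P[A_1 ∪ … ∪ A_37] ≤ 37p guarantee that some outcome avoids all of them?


Union bound: P[∪_{i=1}^{37} A_i] ≤ Σ_i P[A_i] ≤ 37·p = 37·(1/518) = 1/14.
Numerically: 1/14 ≈ 0.0714.
Is 1/14 < 1? YES.
Since P[∪ A_i] ≤ 1/14 < 1, the complement has P[∩ A_i^c] ≥ 1 − 1/14 = 13/14 > 0, so some outcome avoids every A_i.

37·p = 1/14 ≈ 0.0714; existence CERTIFIED by the union bound.


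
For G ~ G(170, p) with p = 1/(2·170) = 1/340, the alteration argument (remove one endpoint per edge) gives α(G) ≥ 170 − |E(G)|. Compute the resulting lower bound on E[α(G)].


E[|E(G)|] = C(170, 2)·p = 14365 · (1/340) = 169/4.
E[α(G)] ≥ n − E[|E(G)|] = 170 − 169/4 = 511/4.
Numerically: ≈ 127.750.
(This is only a lower bound; the true E[α(G)] may be larger.)

E[α(G)] ≥ 511/4 ≈ 127.750.


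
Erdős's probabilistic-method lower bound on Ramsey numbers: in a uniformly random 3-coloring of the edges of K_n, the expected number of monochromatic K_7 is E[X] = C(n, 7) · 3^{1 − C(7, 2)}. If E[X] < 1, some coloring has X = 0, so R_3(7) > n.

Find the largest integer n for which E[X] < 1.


We need C(n, 7) · 3^{1 − 21} < 1, i.e. C(n, 7) < 3^{21 − 1} = 3486784401.
Check values of n near the boundary:
  n = 77: C(77, 7) = 2404808340; 2404808340 < 3486784401? YES
  n = 78: C(78, 7) = 2641902120; 2641902120 < 3486784401? YES
  n = 79: C(79, 7) = 2898753715; 2898753715 < 3486784401? YES
  n = 80: C(80, 7) = 3176716400; 3176716400 < 3486784401? YES
  n = 81: C(81, 7) = 3477216600; 3477216600 < 3486784401? YES
  n = 82: C(82, 7) = 3801756816; 3801756816 < 3486784401? NO
  n = 83: C(83, 7) = 4151918628; 4151918628 < 3486784401? NO
The largest n with C(n, 7) < 3486784401 is n = 81 (where E[X] = 42928600/43046721 ≈ 0.9972560). Hence R_3(7) > 81, i.e. R_3(7) ≥ 82.

Largest n = 81; hence R_3(7) > 81.


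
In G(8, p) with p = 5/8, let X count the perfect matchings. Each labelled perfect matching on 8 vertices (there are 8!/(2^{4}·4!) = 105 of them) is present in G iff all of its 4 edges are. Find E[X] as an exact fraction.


K_8 has 8!/(2^{4}·4!) = 105 labelled perfect matchings.
For each such perfect matching H, let X_H = 1 if all 4 edges of H are present in G. Then P[X_H = 1] = p^{4} = (5/8)^{4} = 625/4096.
By linearity of expectation: E[X] = Σ_H E[X_H] = 105 · p^{4} = 105 · 625/4096 = 65625/4096.
Numerically: E[X] ≈ 16.0217.

E[X] = 105 · (5/8)^{4} = 65625/4096 ≈ 16.0217.


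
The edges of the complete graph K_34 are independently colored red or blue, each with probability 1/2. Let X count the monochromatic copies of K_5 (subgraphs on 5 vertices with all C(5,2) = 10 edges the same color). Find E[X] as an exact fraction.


Let X = Σ_S X_S over the C(34, 5) = 278256 subsets S of size 5, where X_S = 1 if the K_5 on S is monochromatic.
For a fixed S, the K_5 on S has C(5, 2) = 10 edges. P[all 10 edges red] = (1/2)^10, and likewise for blue, so P[monochromatic] = 2·(1/2)^10 = 2^{1 − 10} = 1/512.
By linearity: E[X] = C(34, 5) · 2^{1 − 10} = 278256 · 1/512 = 17391/32.
Numerically: E[X] ≈ 543.468750.

E[X] = C(34,5)·2^(1−C(5,2)) = 17391/32 ≈ 543.468750.


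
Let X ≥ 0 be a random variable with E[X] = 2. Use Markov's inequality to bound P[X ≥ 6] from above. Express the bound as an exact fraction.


μ = E[X] = 2, a = 6.
Markov: P[X ≥ 6] ≤ μ/a = (2)/6 = 1/3.
Numerically: ≈ 0.333333.
(Since a = 6 > μ = 2.000000, the bound 1/3 is < 1 and informative.)

P[X ≥ 6] ≤ 1/3 ≈ 0.333333.


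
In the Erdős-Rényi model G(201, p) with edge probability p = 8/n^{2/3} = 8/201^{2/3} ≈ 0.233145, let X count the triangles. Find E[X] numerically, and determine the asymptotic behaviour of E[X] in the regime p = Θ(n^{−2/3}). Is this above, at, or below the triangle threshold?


Number of potential triangles: C(201, 3) = 1333300.
Each occurs with probability p³ ≈ (0.233145)³ ≈ 1.26729536e-02.
By linearity: E[X] = C(201, 3)·p³ ≈ 1333300 · 1.26729536e-02 ≈ 16896.849088.
Since α = 2/3 < 1, p = c/n^{2/3} ≫ 1/n is above the triangle threshold p ~ 1/n. Asymptotically E[X] ~ (c³/6)·n^{3(1−α)} = (8³/6)·n^{1} → ∞; triangles are abundant w.h.p.

E[X] ≈ 16896.849088; in regime p = Θ(1/n^{2/3}) E[X] diverges (above the triangle threshold p ~ 1/n).


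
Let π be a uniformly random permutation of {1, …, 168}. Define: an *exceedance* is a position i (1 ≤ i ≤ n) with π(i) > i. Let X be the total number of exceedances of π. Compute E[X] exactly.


Write X = Σ_{i=1}^{168} X_i, where X_i = 1_{π(i) > i}.
For each fixed i, π(i) is uniform over {1, …, 168} (marginal of a uniform permutation), so P[π(i) > i] = (n − i)/n. Summing: Σ_{i=1}^{168} (n − i)/n = (0 + 1 + … + 167)/168 = 168(168 − 1)/(2·168) = (168 − 1)/2.
Hence E[X] = Σ_{i=1}^{168} (168 − i)/168 = 167/2 ≈ 83.50000.

E[X] = 167/2 = 83.50000.


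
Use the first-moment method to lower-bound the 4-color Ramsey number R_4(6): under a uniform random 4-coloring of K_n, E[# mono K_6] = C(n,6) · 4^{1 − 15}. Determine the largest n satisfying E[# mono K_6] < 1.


We need C(n, 6) · 4^{1 − 15} < 1, i.e. C(n, 6) < 4^{15 − 1} = 268435456.
Check values of n near the boundary:
  n = 75: C(75, 6) = 201359550; 201359550 < 268435456? YES
  n = 76: C(76, 6) = 218618940; 218618940 < 268435456? YES
  n = 77: C(77, 6) = 237093780; 237093780 < 268435456? YES
  n = 78: C(78, 6) = 256851595; 256851595 < 268435456? YES
  n = 79: C(79, 6) = 277962685; 277962685 < 268435456? NO
  n = 80: C(80, 6) = 300500200; 300500200 < 268435456? NO
The largest n with C(n, 6) < 268435456 is n = 78 (where E[X] = 256851595/268435456 ≈ 0.9568468). Hence R_4(6) > 78, i.e. R_4(6) ≥ 79.

Largest n = 78; hence R_4(6) > 78.


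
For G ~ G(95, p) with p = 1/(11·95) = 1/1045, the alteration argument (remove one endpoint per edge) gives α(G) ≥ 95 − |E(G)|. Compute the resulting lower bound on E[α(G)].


E[|E(G)|] = C(95, 2)·p = 4465 · (1/1045) = 47/11.
E[α(G)] ≥ n − E[|E(G)|] = 95 − 47/11 = 998/11.
Numerically: ≈ 90.727273.
(This is only a lower bound; the true E[α(G)] may be larger.)

E[α(G)] ≥ 998/11 ≈ 90.727273.


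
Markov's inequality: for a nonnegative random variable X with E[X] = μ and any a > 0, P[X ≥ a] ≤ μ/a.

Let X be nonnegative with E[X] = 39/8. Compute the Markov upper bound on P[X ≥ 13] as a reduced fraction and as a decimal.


μ = E[X] = 39/8, a = 13.
Markov: P[X ≥ 13] ≤ μ/a = (39/8)/13 = 3/8.
Numerically: ≈ 0.375000.
(Since a = 13 > μ = 4.875000, the bound 3/8 is < 1 and informative.)

P[X ≥ 13] ≤ 3/8 ≈ 0.375000.


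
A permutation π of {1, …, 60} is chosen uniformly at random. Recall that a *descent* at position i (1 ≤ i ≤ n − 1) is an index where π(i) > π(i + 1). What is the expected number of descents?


Write X = Σ X_I over i = 1, …, 59, with X_I the indicator of one descent.
There are 59 indicators.
For each fixed i, the pair (π(i), π(i+1)) is a uniformly random ordered pair of distinct values from {1, …, 60}; by symmetry P[π(i) > π(i+1)] = 1/2.
By linearity: E[X] = 59 · (1/2) = (60 − 1) · (1/2) = 59/2 ≈ 29.50000.

E[X] = 59/2 = 29.50000.


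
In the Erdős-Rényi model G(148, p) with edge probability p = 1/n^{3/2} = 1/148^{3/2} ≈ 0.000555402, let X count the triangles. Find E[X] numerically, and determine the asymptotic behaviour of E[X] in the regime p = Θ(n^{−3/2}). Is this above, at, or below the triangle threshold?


Number of potential triangles: C(148, 3) = 529396.
Each occurs with probability p³ ≈ (0.000555402)³ ≈ 1.71325608e-10.
By linearity: E[X] = C(148, 3)·p³ ≈ 529396 · 1.71325608e-10 ≈ 0.000091.
Since α = 3/2 > 1, p = c/n^{3/2} = o(1/n) is below the triangle threshold p ~ 1/n. Asymptotically E[X] ~ (c³/6)·n^{3(1−α)} = (1³/6)·n^{-1.5} → 0, so by Markov's inequality G has no triangles w.h.p.

E[X] ≈ 0.000091; in regime p = Θ(1/n^{3/2}) E[X] tends to 0 (below the triangle threshold p ~ 1/n).


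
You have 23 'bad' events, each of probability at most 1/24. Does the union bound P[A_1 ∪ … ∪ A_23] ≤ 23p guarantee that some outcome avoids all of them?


Union bound: P[∪_{i=1}^{23} A_i] ≤ Σ_i P[A_i] ≤ 23·p = 23·(1/24) = 23/24.
Numerically: 23/24 ≈ 0.9583333.
Is 23/24 < 1? YES.
Since P[∪ A_i] ≤ 23/24 < 1, the complement has P[∩ A_i^c] ≥ 1 − 23/24 = 1/24 > 0, so some outcome avoids every A_i.

23·p = 23/24 ≈ 0.9583333; existence CERTIFIED by the union bound.


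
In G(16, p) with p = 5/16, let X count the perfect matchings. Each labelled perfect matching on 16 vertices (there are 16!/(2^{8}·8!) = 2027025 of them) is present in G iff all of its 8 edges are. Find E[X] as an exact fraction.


K_16 has 16!/(2^{8}·8!) = 2027025 labelled perfect matchings.
For each such perfect matching H, let X_H = 1 if all 8 edges of H are present in G. Then P[X_H = 1] = p^{8} = (5/16)^{8} = 390625/4294967296.
By linearity of expectation: E[X] = Σ_H E[X_H] = 2027025 · p^{8} = 2027025 · 390625/4294967296 = 791806640625/4294967296.
Numerically: E[X] ≈ 184.36.

E[X] = 2027025 · (5/16)^{8} = 791806640625/4294967296 ≈ 184.36.


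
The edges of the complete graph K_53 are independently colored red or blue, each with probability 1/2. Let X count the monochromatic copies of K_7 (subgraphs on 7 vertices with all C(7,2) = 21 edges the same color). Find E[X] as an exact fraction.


Let X = Σ_S X_S over the C(53, 7) = 154143080 subsets S of size 7, where X_S = 1 if the K_7 on S is monochromatic.
For a fixed S, the K_7 on S has C(7, 2) = 21 edges. P[all 21 edges red] = (1/2)^21, and likewise for blue, so P[monochromatic] = 2·(1/2)^21 = 2^{1 − 21} = 1/1048576.
By linearity: E[X] = C(53, 7) · 2^{1 − 21} = 154143080 · 1/1048576 = 19267885/131072.
Numerically: E[X] ≈ 147.0023.

E[X] = C(53,7)·2^(1−C(7,2)) = 19267885/131072 ≈ 147.0023.


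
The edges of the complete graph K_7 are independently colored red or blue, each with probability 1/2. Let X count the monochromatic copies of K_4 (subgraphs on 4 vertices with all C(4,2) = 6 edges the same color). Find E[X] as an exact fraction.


Let X = Σ_S X_S over the C(7, 4) = 35 subsets S of size 4, where X_S = 1 if the K_4 on S is monochromatic.
For a fixed S, the K_4 on S has C(4, 2) = 6 edges. P[all 6 edges red] = (1/2)^6, and likewise for blue, so P[monochromatic] = 2·(1/2)^6 = 2^{1 − 6} = 1/32.
By linearity: E[X] = C(7, 4) · 2^{1 − 6} = 35 · 1/32 = 35/32.
Numerically: E[X] ≈ 1.0938.

E[X] = C(7,4)·2^(1−C(4,2)) = 35/32 ≈ 1.0938.


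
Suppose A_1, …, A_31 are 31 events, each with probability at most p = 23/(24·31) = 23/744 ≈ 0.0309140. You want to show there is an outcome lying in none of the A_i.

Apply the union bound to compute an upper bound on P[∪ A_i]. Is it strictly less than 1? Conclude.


Union bound: P[∪_{i=1}^{31} A_i] ≤ Σ_i P[A_i] ≤ 31·p = 31·(23/744) = 23/24.
Numerically: 23/24 ≈ 0.9583333.
Is 23/24 < 1? YES.
Since P[∪ A_i] ≤ 23/24 < 1, the complement has P[∩ A_i^c] ≥ 1 − 23/24 = 1/24 > 0, so some outcome avoids every A_i.

31·p = 23/24 ≈ 0.9583333; existence CERTIFIED by the union bound.
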